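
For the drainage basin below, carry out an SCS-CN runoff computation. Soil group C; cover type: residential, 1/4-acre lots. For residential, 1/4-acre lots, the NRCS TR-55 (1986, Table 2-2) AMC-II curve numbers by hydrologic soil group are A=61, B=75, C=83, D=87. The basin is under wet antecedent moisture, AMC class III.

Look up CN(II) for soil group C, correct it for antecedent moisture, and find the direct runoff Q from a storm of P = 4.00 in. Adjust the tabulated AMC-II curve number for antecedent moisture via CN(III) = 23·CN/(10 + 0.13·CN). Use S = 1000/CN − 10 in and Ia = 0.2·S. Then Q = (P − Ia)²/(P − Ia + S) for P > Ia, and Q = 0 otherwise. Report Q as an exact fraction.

NRCS table: residential, 1/4-acre lots, soil group C → CN(II) = 83
Adjust CN=83 to AMC III: 23·83/(10 + 0.13·83) → 1909 ÷ (2079/100) = 190900/2079 ≈ 91.823
Retention S: 1000/CN − 10 with CN=91.823 → S = 1700/1909 ≈ 0.891 in
Initial abstraction Ia = S/5 = (1700/1909)/5 = 340/1909 ≈ 0.178 in
P − Ia = 4.000 − 0.178 = 7296/1909 ≈ 3.822 in (> 0, runoff occurs)
Q = (7296/1909)²/((7296/1909) + 1700/1909) = (53231616/3644281)/(8996/1909) = 13307904/4293341 in ≈ 3.100 in

Q = 13307904/4293341 in ≈ 3.100 in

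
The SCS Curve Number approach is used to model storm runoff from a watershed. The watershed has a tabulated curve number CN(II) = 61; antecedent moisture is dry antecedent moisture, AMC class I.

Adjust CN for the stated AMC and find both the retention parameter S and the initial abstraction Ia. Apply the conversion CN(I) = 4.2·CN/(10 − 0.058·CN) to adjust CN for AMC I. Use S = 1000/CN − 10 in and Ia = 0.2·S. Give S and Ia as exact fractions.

S = 6500/427 in ≈ 15.222 in; Ia = 1300/427 in ≈ 3.044 in

Adjust CN=61 to AMC I: 4.2·61/(10 − 0.058·61) → (1281/5) ÷ (3231/500) = 42700/1077 ≈ 39.647
Retention S: 1000/CN − 10 with CN=39.647 → S = 6500/427 ≈ 15.222 in
Ia = 0.2·(6500/427) = 1300/427 in ≈ 3.044 in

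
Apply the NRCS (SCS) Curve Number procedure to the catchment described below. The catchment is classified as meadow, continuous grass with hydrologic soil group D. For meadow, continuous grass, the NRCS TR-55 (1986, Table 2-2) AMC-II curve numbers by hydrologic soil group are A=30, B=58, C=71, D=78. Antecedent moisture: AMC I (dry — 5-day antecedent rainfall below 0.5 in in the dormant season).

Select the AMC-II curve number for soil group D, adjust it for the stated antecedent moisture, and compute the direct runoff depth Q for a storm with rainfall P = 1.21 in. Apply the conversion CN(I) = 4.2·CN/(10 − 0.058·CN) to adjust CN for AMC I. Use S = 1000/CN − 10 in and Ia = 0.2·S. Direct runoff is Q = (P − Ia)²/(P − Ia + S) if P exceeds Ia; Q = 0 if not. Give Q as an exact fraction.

Q = 0 in ≈ 0.000 in

NRCS table: meadow, continuous grass, soil group D → CN(II) = 78
Dry (AMC I): CN(I) = 4.2·78/(10 − 0.058·78) = (1638/5)/(1369/250) = 81900/1369 ≈ 59.825
Max retention: S = 1000/(81900/1369) − 10 = 5500/819 in (≈ 6.716 in)
Ia = 0.2S: 0.2·6.716 = 1.343 in (exactly 1100/819)
P = 1.210 ≤ Ia = 1.343 in: entire storm abstracted, Q = 0.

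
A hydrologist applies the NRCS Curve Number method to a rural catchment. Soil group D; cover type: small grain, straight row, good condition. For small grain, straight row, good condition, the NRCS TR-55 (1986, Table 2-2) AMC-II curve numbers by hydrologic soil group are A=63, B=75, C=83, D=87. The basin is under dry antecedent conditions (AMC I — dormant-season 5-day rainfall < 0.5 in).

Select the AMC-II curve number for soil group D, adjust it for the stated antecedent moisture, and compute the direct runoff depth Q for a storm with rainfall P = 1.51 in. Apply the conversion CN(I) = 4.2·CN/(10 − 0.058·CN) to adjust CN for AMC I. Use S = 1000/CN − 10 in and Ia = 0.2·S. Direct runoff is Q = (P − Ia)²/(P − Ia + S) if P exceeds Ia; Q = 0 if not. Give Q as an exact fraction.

NRCS table: small grain, straight row, good condition, soil group D → CN(II) = 87
CN(I) from CN(II)=87: (4.2·87)/(10 − 0.058·87) = 182700/2477 ≈ 73.759
Max retention: S = 1000/(182700/2477) − 10 = 6500/1827 in (≈ 3.558 in)
Ia = 0.2S: 0.2·3.558 = 0.712 in (exactly 1300/1827)
Excess rainfall: 1.510 − 0.712 = 0.798 in; P > Ia so Q > 0
Q = (145877/182700)²/((145877/182700) + 6500/1827) = (21280099129/33379290000)/(795877/182700) = 21280099129/145406727900 in ≈ 0.146 in

Q = 21280099129/145406727900 in ≈ 0.146 in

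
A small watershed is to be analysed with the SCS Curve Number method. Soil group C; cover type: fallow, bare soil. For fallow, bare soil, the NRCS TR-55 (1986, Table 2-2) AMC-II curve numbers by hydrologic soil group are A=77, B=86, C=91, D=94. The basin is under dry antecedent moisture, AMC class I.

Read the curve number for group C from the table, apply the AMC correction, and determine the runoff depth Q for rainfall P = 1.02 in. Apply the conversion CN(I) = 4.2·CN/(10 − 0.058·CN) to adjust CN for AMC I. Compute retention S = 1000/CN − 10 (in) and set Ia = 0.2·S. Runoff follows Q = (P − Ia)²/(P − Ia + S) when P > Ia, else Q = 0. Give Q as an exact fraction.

NRCS table: fallow, bare soil, soil group C → CN(II) = 91
CN(I) from CN(II)=91: (4.2·91)/(10 − 0.058·91) = 63700/787 ≈ 80.940
Max retention: S = 1000/(63700/787) − 10 = 1500/637 in (≈ 2.355 in)
Initial abstraction Ia = S/5 = (1500/637)/5 = 300/637 ≈ 0.471 in
P − Ia = 1.020 − 0.471 = 17487/31850 ≈ 0.549 in (> 0, runoff occurs)
Runoff Q = (P−Ia)²/(P−Ia+S) = (0.549)²/(0.549+2.355) = 101931723/981903650 ≈ 0.104 in

Q = 101931723/981903650 in ≈ 0.104 in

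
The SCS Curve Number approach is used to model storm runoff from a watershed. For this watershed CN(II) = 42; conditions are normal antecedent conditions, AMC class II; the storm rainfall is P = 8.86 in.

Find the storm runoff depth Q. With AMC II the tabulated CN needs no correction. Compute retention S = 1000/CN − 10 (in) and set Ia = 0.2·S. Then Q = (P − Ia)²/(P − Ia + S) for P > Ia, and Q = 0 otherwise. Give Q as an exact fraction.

Average conditions: CN = 42 (no AMC adjustment).
S = 1000/42 − 10 = 290/21 in ≈ 13.810 in
Ia = 0.2·(290/21) = 58/21 in ≈ 2.762 in
P − Ia = 8.860 − 2.762 = 6403/1050 ≈ 6.098 in (> 0, runoff occurs)
Q = (6403/1050)²/((6403/1050) + 290/21) = (40998409/1102500)/(20903/1050) = 40998409/21948150 in ≈ 1.868 in

Q = 40998409/21948150 in ≈ 1.868 in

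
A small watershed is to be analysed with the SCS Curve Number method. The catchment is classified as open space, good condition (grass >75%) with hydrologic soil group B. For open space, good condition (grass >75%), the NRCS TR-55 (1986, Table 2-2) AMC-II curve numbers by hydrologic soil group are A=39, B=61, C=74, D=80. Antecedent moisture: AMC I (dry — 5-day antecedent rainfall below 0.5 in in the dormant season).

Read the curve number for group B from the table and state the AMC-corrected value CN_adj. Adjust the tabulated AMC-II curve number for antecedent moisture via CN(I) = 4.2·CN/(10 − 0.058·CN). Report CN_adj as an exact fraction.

NRCS table: open space, good condition (grass >75%), soil group B → CN(II) = 61
CN(I) from CN(II)=61: (4.2·61)/(10 − 0.058·61) = 42700/1077 ≈ 39.647

CN_adj = 42700/1077 ≈ 39.647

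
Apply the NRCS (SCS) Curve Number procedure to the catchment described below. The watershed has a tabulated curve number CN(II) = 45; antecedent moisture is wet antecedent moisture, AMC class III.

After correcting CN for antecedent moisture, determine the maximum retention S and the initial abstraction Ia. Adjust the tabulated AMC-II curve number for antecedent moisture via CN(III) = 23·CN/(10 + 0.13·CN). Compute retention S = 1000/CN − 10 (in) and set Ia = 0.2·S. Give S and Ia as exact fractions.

Wet (AMC III): CN(III) = 23·45/(10 + 0.13·45) = 1035/(317/20) = 20700/317 ≈ 65.300
S = 1000/(20700/317) − 10 = 1100/207 in ≈ 5.314 in
Initial abstraction Ia = S/5 = (1100/207)/5 = 220/207 ≈ 1.063 in

S = 1100/207 in ≈ 5.314 in; Ia = 220/207 in ≈ 1.063 in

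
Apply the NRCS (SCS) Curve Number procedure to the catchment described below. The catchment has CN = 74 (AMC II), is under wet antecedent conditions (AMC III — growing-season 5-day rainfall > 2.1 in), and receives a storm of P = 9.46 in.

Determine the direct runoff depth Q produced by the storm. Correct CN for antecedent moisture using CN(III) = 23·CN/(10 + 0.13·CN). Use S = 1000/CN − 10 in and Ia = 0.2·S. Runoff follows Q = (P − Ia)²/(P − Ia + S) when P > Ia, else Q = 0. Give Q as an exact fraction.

CN(III) from CN(II)=74: (23·74)/(10 + 0.13·74) = 85100/981 ≈ 86.748
S = 1000/(85100/981) − 10 = 1300/851 in ≈ 1.528 in
Initial abstraction Ia = S/5 = (1300/851)/5 = 260/851 ≈ 0.306 in
P − Ia = 9.460 − 0.306 = 389523/42550 ≈ 9.154 in (> 0, runoff occurs)
Q = (389523/42550)²/((389523/42550) + 1300/851) = (151728167529/1810502500)/(454523/42550) = 151728167529/19339953650 in ≈ 7.845 in

Q = 151728167529/19339953650 in ≈ 7.845 in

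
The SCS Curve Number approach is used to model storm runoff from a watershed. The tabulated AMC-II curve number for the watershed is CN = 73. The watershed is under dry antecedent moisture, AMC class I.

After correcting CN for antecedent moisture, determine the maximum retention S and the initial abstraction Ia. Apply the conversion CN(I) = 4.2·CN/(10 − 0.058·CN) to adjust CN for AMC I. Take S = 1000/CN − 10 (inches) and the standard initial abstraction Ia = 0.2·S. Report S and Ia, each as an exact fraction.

CN(I) from CN(II)=73: (4.2·73)/(10 − 0.058·73) = 51100/961 ≈ 53.174
S = 1000/(51100/961) − 10 = 4500/511 in ≈ 8.806 in
Initial abstraction Ia = S/5 = (4500/511)/5 = 900/511 ≈ 1.761 in

S = 4500/511 in ≈ 8.806 in; Ia = 900/511 in ≈ 1.761 in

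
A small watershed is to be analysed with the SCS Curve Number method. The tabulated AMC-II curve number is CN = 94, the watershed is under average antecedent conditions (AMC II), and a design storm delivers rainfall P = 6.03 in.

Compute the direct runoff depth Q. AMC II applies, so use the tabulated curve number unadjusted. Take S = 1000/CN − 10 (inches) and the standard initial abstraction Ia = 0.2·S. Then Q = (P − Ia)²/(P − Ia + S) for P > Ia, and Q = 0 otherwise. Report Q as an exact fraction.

Q = 256521027/48160900 in ≈ 5.326 in

CN(II) = 94; AMC II needs no correction.
S = 1000/94 − 10 = 30/47 in ≈ 0.638 in
Ia = 0.2·(30/47) = 6/47 in ≈ 0.128 in
P − Ia = 6.030 − 0.128 = 27741/4700 ≈ 5.902 in (> 0, runoff occurs)
Q: (27741/4700)² ÷ (30741/4700) = 256521027/48160900 in (≈ 5.326 in)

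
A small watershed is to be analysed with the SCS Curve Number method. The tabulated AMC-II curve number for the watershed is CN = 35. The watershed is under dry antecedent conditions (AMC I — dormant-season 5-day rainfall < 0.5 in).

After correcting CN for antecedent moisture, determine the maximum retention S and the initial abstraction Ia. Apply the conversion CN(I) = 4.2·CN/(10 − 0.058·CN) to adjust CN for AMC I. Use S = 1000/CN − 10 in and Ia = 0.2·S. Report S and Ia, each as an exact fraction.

Adjust CN=35 to AMC I: 4.2·35/(10 − 0.058·35) → 147 ÷ (797/100) = 14700/797 ≈ 18.444
Retention S: 1000/CN − 10 with CN=18.444 → S = 6500/147 ≈ 44.218 in
Ia = 0.2·(6500/147) = 1300/147 in ≈ 8.844 in

S = 6500/147 in ≈ 44.218 in; Ia = 1300/147 in ≈ 8.844 in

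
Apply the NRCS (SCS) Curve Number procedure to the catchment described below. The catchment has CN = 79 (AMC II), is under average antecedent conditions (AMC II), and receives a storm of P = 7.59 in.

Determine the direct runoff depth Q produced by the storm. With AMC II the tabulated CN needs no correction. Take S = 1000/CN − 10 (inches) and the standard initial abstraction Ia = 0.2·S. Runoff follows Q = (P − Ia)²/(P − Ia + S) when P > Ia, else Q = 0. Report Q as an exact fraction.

Average conditions: CN = 79 (no AMC adjustment).
Retention S: 1000/CN − 10 with CN=79.000 → S = 210/79 ≈ 2.658 in
Initial abstraction Ia = S/5 = (210/79)/5 = 42/79 ≈ 0.532 in
Since P=7.590 > Ia=0.532: effective rainfall P−Ia = 55761/7900 in
Q: (55761/7900)² ÷ (76761/7900) = 345476569/67379100 in (≈ 5.127 in)

Q = 345476569/67379100 in ≈ 5.127 in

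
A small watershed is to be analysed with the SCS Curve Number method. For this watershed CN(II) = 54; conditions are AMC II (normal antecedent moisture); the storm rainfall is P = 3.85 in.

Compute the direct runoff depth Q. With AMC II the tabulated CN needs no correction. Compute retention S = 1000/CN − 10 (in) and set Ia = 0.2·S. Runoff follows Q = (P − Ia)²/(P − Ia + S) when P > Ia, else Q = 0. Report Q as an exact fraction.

CN(II) = 54; AMC II needs no correction.
S = 1000/54 − 10 = 230/27 in ≈ 8.519 in
Ia = 0.2·(230/27) = 46/27 in ≈ 1.704 in
Excess rainfall: 3.850 − 1.704 = 2.146 in; P > Ia so Q > 0
Runoff Q = (P−Ia)²/(P−Ia+S) = (2.146)²/(2.146+8.519) = 1343281/3109860 ≈ 0.432 in

Q = 1343281/3109860 in ≈ 0.432 in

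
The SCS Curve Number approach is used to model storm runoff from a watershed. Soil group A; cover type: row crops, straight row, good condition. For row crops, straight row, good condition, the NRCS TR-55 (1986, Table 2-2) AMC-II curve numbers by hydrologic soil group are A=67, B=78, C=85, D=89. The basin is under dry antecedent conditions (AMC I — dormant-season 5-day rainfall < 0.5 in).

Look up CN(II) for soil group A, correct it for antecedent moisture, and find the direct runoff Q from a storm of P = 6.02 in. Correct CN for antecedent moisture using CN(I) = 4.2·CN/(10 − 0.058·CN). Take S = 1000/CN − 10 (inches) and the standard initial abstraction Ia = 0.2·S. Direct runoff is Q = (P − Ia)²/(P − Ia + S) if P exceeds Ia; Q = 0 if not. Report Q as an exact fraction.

NRCS table: row crops, straight row, good condition, soil group A → CN(II) = 67
CN(I) from CN(II)=67: (4.2·67)/(10 − 0.058·67) = 46900/1019 ≈ 46.026
Max retention: S = 1000/(46900/1019) − 10 = 5500/469 in (≈ 11.727 in)
Initial abstraction Ia = S/5 = (5500/469)/5 = 1100/469 ≈ 2.345 in
P − Ia = 6.020 − 2.345 = 86169/23450 ≈ 3.675 in (> 0, runoff occurs)
Runoff Q = (P−Ia)²/(P−Ia+S) = (3.675)²/(3.675+11.727) = 7425096561/8469413050 ≈ 0.877 in

Q = 7425096561/8469413050 in ≈ 0.877 in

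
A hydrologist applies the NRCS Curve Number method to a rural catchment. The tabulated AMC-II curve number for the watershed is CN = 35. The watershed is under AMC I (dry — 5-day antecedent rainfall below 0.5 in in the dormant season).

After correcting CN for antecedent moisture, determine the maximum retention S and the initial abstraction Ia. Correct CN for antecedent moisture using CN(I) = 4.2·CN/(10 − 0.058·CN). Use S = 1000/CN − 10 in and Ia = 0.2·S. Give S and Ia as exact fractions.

S = 6500/147 in ≈ 44.218 in; Ia = 1300/147 in ≈ 8.844 in

Adjust CN=35 to AMC I: 4.2·35/(10 − 0.058·35) → 147 ÷ (797/100) = 14700/797 ≈ 18.444
S = 1000/(14700/797) − 10 = 6500/147 in ≈ 44.218 in
Ia = 0.2S: 0.2·44.218 = 8.844 in (exactly 1300/147)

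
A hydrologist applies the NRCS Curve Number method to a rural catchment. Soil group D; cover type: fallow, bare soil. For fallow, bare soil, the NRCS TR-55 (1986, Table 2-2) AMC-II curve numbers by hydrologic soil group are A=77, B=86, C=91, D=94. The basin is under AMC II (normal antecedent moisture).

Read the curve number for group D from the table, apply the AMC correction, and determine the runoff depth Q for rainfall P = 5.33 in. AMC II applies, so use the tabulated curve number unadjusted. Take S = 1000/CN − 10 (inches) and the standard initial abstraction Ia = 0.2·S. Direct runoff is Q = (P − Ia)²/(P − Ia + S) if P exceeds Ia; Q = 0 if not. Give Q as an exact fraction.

Q = 597851401/129019700 in ≈ 4.634 in

NRCS table: fallow, bare soil, soil group D → CN(II) = 94
AMC II — tabulated CN = 94 applies directly.
S = 1000/94 − 10 = 30/47 in ≈ 0.638 in
Initial abstraction Ia = S/5 = (30/47)/5 = 6/47 ≈ 0.128 in
P − Ia = 5.330 − 0.128 = 24451/4700 ≈ 5.202 in (> 0, runoff occurs)
Runoff Q = (P−Ia)²/(P−Ia+S) = (5.202)²/(5.202+0.638) = 597851401/129019700 ≈ 4.634 in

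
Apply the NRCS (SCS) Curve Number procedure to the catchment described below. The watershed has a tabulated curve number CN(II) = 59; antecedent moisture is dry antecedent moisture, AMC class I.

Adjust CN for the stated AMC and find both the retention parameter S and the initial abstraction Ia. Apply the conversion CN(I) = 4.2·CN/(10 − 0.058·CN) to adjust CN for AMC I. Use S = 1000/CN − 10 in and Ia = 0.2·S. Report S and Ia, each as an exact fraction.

S = 20500/1239 in ≈ 16.546 in; Ia = 4100/1239 in ≈ 3.309 in

CN(I) from CN(II)=59: (4.2·59)/(10 − 0.058·59) = 123900/3289 ≈ 37.671
Retention S: 1000/CN − 10 with CN=37.671 → S = 20500/1239 ≈ 16.546 in
Initial abstraction Ia = S/5 = (20500/1239)/5 = 4100/1239 ≈ 3.309 in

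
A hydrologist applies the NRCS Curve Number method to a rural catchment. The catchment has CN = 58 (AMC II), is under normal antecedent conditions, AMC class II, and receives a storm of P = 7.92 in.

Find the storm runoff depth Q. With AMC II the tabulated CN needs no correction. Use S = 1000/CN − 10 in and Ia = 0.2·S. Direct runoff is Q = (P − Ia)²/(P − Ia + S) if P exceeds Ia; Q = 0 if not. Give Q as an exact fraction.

Q = 3669144/1201325 in ≈ 3.054 in

Average conditions: CN = 58 (no AMC adjustment).
Retention S: 1000/CN − 10 with CN=58.000 → S = 210/29 ≈ 7.241 in
Ia = 0.2·(210/29) = 42/29 in ≈ 1.448 in
Since P=7.920 > Ia=1.448: effective rainfall P−Ia = 4692/725 in
Q: (4692/725)² ÷ (9942/725) = 3669144/1201325 in (≈ 3.054 in)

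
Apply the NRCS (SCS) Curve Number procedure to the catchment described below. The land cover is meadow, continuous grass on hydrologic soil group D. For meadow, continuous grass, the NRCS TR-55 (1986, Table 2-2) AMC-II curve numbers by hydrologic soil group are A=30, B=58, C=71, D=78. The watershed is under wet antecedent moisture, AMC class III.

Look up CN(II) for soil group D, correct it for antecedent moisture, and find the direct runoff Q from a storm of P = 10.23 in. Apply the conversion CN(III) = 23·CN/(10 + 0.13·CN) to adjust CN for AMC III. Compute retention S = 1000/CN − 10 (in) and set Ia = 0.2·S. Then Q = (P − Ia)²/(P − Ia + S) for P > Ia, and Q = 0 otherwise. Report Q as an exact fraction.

NRCS table: meadow, continuous grass, soil group D → CN(II) = 78
Wet (AMC III): CN(III) = 23·78/(10 + 0.13·78) = 1794/(1007/50) = 89700/1007 ≈ 89.076
Retention S: 1000/CN − 10 with CN=89.076 → S = 1100/897 ≈ 1.226 in
Ia = 0.2S: 0.2·1.226 = 0.245 in (exactly 220/897)
Excess rainfall: 10.230 − 0.245 = 9.985 in; P > Ia so Q > 0
Q = (895631/89700)²/((895631/89700) + 1100/897) = (802154888161/8046090000)/(1005631/89700) = 6629379241/745496700 in ≈ 8.893 in

Q = 6629379241/745496700 in ≈ 8.893 in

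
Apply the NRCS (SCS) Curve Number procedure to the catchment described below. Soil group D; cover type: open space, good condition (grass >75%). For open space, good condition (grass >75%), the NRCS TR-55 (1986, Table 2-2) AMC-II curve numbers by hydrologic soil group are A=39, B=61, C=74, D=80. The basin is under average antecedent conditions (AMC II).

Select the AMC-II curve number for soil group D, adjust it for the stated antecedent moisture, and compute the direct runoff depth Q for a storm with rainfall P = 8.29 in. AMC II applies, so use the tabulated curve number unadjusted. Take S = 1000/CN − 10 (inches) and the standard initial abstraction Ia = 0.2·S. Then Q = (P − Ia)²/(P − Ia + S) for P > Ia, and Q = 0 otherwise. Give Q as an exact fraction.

NRCS table: open space, good condition (grass >75%), soil group D → CN(II) = 80
AMC II — tabulated CN = 80 applies directly.
Max retention: S = 1000/80 − 10 = 5/2 in (≈ 2.500 in)
Initial abstraction Ia = S/5 = (5/2)/5 = 1/2 ≈ 0.500 in
Excess rainfall: 8.290 − 0.500 = 7.790 in; P > Ia so Q > 0
Q = (779/100)²/((779/100) + 5/2) = (606841/10000)/(1029/100) = 606841/102900 in ≈ 5.897 in

Q = 606841/102900 in ≈ 5.897 in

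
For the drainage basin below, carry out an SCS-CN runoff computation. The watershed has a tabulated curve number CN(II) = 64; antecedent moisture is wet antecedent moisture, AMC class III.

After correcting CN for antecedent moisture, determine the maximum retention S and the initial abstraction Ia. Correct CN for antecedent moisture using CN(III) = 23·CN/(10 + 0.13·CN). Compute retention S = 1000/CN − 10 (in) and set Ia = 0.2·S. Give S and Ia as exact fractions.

S = 225/92 in ≈ 2.446 in; Ia = 45/92 in ≈ 0.489 in

Adjust CN=64 to AMC III: 23·64/(10 + 0.13·64) → 1472 ÷ (458/25) = 18400/229 ≈ 80.349
S = 1000/(18400/229) − 10 = 225/92 in ≈ 2.446 in
Initial abstraction Ia = S/5 = (225/92)/5 = 45/92 ≈ 0.489 in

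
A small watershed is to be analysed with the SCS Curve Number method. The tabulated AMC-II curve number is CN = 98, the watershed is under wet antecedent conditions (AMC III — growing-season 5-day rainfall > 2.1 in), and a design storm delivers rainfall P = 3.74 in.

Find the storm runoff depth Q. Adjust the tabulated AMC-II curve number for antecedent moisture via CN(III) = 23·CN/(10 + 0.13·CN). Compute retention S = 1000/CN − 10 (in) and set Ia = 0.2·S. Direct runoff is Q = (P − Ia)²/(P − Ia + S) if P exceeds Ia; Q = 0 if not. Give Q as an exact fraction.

CN(III) from CN(II)=98: (23·98)/(10 + 0.13·98) = 112700/1137 ≈ 99.120
Retention S: 1000/CN − 10 with CN=99.120 → S = 100/1127 ≈ 0.089 in
Ia = 0.2·(100/1127) = 20/1127 in ≈ 0.018 in
Excess rainfall: 3.740 − 0.018 = 3.722 in; P > Ia so Q > 0
Runoff Q = (P−Ia)²/(P−Ia+S) = (3.722)²/(3.722+0.089) = 43994643001/12101106150 ≈ 3.636 in

Q = 43994643001/12101106150 in ≈ 3.636 in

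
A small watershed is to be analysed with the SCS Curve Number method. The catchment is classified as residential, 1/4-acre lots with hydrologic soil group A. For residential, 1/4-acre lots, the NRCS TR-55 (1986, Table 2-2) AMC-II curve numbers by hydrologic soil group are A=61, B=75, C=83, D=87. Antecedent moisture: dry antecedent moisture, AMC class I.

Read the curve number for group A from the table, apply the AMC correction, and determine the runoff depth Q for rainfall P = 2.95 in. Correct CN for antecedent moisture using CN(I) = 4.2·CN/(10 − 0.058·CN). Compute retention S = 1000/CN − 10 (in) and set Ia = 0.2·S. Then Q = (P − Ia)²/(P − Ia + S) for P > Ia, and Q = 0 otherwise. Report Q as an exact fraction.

Q = 0 in ≈ 0.000 in

NRCS table: residential, 1/4-acre lots, soil group A → CN(II) = 61
Adjust CN=61 to AMC I: 4.2·61/(10 − 0.058·61) → (1281/5) ÷ (3231/500) = 42700/1077 ≈ 39.647
Retention S: 1000/CN − 10 with CN=39.647 → S = 6500/427 ≈ 15.222 in
Ia = 0.2·(6500/427) = 1300/427 in ≈ 3.044 in
P = 2.950 ≤ Ia = 3.044 in: entire storm abstracted, Q = 0.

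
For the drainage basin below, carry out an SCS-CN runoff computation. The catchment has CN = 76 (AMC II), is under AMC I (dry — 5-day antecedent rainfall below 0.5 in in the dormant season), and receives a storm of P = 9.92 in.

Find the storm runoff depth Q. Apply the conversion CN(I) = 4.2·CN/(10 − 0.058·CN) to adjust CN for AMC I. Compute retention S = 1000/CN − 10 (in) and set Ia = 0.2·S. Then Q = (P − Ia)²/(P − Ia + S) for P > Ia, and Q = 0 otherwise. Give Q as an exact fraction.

Q = 97888032/22021475 in ≈ 4.445 in

Adjust CN=76 to AMC I: 4.2·76/(10 − 0.058·76) → (1596/5) ÷ (699/125) = 13300/233 ≈ 57.082
Retention S: 1000/CN − 10 with CN=57.082 → S = 1000/133 ≈ 7.519 in
Initial abstraction Ia = S/5 = (1000/133)/5 = 200/133 ≈ 1.504 in
Since P=9.920 > Ia=1.504: effective rainfall P−Ia = 27984/3325 in
Q: (27984/3325)² ÷ (52984/3325) = 97888032/22021475 in (≈ 4.445 in)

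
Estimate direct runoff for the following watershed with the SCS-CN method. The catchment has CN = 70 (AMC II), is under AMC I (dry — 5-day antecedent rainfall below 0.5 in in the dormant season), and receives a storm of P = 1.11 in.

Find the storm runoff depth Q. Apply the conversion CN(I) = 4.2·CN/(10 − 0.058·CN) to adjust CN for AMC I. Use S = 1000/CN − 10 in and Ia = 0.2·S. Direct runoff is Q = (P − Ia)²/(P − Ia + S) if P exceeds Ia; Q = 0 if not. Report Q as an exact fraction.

Dry (AMC I): CN(I) = 4.2·70/(10 − 0.058·70) = 294/(297/50) = 4900/99 ≈ 49.495
S = 1000/(4900/99) − 10 = 500/49 in ≈ 10.204 in
Initial abstraction Ia = S/5 = (500/49)/5 = 100/49 ≈ 2.041 in
P = 1.110 ≤ Ia = 2.041 in: entire storm abstracted, Q = 0.

Q = 0 in ≈ 0.000 in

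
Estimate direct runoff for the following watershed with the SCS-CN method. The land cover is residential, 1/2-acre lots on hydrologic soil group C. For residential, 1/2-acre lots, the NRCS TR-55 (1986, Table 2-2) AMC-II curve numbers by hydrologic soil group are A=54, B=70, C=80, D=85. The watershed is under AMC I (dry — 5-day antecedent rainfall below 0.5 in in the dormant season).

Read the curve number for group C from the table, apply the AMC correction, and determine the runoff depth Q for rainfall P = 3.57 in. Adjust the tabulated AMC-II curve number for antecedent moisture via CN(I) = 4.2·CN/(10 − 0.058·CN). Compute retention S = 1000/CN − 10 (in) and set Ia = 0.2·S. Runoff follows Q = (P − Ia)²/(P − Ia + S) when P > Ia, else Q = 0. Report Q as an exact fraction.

NRCS table: residential, 1/2-acre lots, soil group C → CN(II) = 80
Dry (AMC I): CN(I) = 4.2·80/(10 − 0.058·80) = 336/(134/25) = 4200/67 ≈ 62.687
S = 1000/(4200/67) − 10 = 125/21 in ≈ 5.952 in
Ia = 0.2·(125/21) = 25/21 in ≈ 1.190 in
Since P=3.570 > Ia=1.190: effective rainfall P−Ia = 4997/2100 in
Runoff Q = (P−Ia)²/(P−Ia+S) = (2.380)²/(2.380+5.952) = 24970009/36743700 ≈ 0.680 in

Q = 24970009/36743700 in ≈ 0.680 in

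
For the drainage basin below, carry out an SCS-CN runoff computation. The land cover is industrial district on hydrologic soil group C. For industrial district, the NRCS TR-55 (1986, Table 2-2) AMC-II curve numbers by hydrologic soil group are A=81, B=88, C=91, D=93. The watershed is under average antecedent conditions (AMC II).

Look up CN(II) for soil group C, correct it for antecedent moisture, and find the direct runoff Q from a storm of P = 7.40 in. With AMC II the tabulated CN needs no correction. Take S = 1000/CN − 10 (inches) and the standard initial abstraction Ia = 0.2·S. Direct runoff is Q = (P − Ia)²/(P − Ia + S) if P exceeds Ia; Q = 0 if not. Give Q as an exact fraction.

NRCS table: industrial district, soil group C → CN(II) = 91
Average conditions: CN = 91 (no AMC adjustment).
S = 1000/91 − 10 = 90/91 in ≈ 0.989 in
Ia = 0.2S: 0.2·0.989 = 0.198 in (exactly 18/91)
P − Ia = 7.400 − 0.198 = 3277/455 ≈ 7.202 in (> 0, runoff occurs)
Runoff Q = (P−Ia)²/(P−Ia+S) = (7.202)²/(7.202+0.989) = 10738729/1695785 ≈ 6.333 in

Q = 10738729/1695785 in ≈ 6.333 in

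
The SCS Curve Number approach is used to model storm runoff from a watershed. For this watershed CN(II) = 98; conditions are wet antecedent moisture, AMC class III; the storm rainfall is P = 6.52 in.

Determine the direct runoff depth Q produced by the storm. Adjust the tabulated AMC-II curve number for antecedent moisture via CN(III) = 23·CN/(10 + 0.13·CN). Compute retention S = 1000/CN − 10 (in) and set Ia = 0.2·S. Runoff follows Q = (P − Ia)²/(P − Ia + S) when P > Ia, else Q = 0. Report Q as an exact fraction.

Q = 33562606401/5232125675 in ≈ 6.415 in

CN(III) from CN(II)=98: (23·98)/(10 + 0.13·98) = 112700/1137 ≈ 99.120
S = 1000/(112700/1137) − 10 = 100/1127 in ≈ 0.089 in
Initial abstraction Ia = S/5 = (100/1127)/5 = 20/1127 ≈ 0.018 in
P − Ia = 6.520 − 0.018 = 183201/28175 ≈ 6.502 in (> 0, runoff occurs)
Runoff Q = (P−Ia)²/(P−Ia+S) = (6.502)²/(6.502+0.089) = 33562606401/5232125675 ≈ 6.415 in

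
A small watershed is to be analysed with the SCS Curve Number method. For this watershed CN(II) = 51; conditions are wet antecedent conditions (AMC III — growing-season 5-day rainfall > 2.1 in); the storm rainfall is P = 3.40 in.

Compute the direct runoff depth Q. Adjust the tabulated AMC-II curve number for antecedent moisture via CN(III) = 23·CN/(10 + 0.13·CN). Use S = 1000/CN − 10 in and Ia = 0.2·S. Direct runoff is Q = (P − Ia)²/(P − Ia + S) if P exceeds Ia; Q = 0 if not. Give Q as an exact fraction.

Q = 226231681/231907965 in ≈ 0.976 in

CN(III) from CN(II)=51: (23·51)/(10 + 0.13·51) = 117300/1663 ≈ 70.535
Max retention: S = 1000/(117300/1663) − 10 = 4900/1173 in (≈ 4.177 in)
Ia = 0.2S: 0.2·4.177 = 0.835 in (exactly 980/1173)
Since P=3.400 > Ia=0.835: effective rainfall P−Ia = 15041/5865 in
Runoff Q = (P−Ia)²/(P−Ia+S) = (2.565)²/(2.565+4.177) = 226231681/231907965 ≈ 0.976 in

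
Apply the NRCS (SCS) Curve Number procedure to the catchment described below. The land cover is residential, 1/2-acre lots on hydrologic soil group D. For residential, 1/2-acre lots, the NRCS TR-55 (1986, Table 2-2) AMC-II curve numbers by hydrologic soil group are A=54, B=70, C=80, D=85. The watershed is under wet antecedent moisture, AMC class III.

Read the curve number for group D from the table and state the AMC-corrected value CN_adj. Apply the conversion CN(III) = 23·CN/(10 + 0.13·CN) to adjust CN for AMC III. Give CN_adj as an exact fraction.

NRCS table: residential, 1/2-acre lots, soil group D → CN(II) = 85
CN(III) from CN(II)=85: (23·85)/(10 + 0.13·85) = 39100/421 ≈ 92.874

CN_adj = 39100/421 ≈ 92.874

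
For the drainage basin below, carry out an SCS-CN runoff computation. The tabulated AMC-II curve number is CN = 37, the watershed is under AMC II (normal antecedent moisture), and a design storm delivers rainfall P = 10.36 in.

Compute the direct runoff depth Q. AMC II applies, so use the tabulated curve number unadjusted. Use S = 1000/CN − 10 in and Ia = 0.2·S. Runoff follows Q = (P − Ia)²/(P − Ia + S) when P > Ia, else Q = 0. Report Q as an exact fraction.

Q = 5911927/2931325 in ≈ 2.017 in

AMC II — tabulated CN = 37 applies directly.
Retention S: 1000/CN − 10 with CN=37.000 → S = 630/37 ≈ 17.027 in
Ia = 0.2·(630/37) = 126/37 in ≈ 3.405 in
P − Ia = 10.360 − 3.405 = 6433/925 ≈ 6.955 in (> 0, runoff occurs)
Q = (6433/925)²/((6433/925) + 630/37) = (41383489/855625)/(22183/925) = 5911927/2931325 in ≈ 2.017 in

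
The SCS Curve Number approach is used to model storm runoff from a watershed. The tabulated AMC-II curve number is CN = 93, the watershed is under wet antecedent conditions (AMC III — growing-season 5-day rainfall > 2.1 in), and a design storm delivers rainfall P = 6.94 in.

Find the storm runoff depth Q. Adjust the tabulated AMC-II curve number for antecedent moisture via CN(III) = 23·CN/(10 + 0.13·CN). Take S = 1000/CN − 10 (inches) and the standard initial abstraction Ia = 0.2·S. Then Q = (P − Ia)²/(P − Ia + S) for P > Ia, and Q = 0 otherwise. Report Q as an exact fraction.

Q = 540567564289/82376419350 in ≈ 6.562 in

CN(III) from CN(II)=93: (23·93)/(10 + 0.13·93) = 213900/2209 ≈ 96.831
Retention S: 1000/CN − 10 with CN=96.831 → S = 700/2139 ≈ 0.327 in
Ia = 0.2·(700/2139) = 140/2139 in ≈ 0.065 in
Since P=6.940 > Ia=0.065: effective rainfall P−Ia = 735233/106950 in
Runoff Q = (P−Ia)²/(P−Ia+S) = (6.875)²/(6.875+0.327) = 540567564289/82376419350 ≈ 6.562 in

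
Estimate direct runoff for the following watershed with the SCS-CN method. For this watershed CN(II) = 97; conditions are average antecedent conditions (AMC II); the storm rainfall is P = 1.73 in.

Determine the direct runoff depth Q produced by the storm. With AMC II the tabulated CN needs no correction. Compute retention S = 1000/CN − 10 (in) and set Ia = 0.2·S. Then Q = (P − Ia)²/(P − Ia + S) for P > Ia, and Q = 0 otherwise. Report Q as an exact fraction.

Average conditions: CN = 97 (no AMC adjustment).
S = 1000/97 − 10 = 30/97 in ≈ 0.309 in
Initial abstraction Ia = S/5 = (30/97)/5 = 6/97 ≈ 0.062 in
Since P=1.730 > Ia=0.062: effective rainfall P−Ia = 16181/9700 in
Q: (16181/9700)² ÷ (19181/9700) = 261824761/186055700 in (≈ 1.407 in)

Q = 261824761/186055700 in ≈ 1.407 in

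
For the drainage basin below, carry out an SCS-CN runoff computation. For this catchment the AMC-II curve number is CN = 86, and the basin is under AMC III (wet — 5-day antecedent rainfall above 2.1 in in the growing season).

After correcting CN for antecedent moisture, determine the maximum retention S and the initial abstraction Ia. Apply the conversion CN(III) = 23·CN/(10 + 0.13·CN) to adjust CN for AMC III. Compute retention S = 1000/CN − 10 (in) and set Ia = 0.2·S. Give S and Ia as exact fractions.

Wet (AMC III): CN(III) = 23·86/(10 + 0.13·86) = 1978/(1059/50) = 98900/1059 ≈ 93.390
S = 1000/(98900/1059) − 10 = 700/989 in ≈ 0.708 in
Ia = 0.2·(700/989) = 140/989 in ≈ 0.142 in

S = 700/989 in ≈ 0.708 in; Ia = 140/989 in ≈ 0.142 in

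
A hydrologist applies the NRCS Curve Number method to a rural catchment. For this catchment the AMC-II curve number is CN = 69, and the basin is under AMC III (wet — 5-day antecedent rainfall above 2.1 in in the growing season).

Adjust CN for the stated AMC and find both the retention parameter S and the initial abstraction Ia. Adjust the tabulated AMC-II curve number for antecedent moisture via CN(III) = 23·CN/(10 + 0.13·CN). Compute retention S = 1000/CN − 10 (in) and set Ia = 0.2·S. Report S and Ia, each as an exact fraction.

CN(III) from CN(II)=69: (23·69)/(10 + 0.13·69) = 158700/1897 ≈ 83.658
S = 1000/(158700/1897) − 10 = 3100/1587 in ≈ 1.953 in
Initial abstraction Ia = S/5 = (3100/1587)/5 = 620/1587 ≈ 0.391 in

S = 3100/1587 in ≈ 1.953 in; Ia = 620/1587 in ≈ 0.391 in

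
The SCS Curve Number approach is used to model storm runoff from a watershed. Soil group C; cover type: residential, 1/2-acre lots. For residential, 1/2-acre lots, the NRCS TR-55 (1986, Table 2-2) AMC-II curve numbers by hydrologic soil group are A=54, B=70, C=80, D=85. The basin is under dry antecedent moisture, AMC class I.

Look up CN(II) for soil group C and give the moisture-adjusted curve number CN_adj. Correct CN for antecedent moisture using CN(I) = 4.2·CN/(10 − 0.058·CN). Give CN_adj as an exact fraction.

NRCS table: residential, 1/2-acre lots, soil group C → CN(II) = 80
CN(I) from CN(II)=80: (4.2·80)/(10 − 0.058·80) = 4200/67 ≈ 62.687

CN_adj = 4200/67 ≈ 62.687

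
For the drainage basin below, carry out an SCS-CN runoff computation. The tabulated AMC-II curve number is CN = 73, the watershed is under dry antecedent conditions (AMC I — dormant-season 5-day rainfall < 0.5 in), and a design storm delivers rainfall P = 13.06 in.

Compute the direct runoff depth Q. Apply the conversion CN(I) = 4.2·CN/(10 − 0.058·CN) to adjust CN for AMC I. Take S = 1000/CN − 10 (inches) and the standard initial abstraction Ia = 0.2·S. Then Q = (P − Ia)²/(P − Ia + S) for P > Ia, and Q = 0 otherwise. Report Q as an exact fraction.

CN(I) from CN(II)=73: (4.2·73)/(10 − 0.058·73) = 51100/961 ≈ 53.174
S = 1000/(51100/961) − 10 = 4500/511 in ≈ 8.806 in
Initial abstraction Ia = S/5 = (4500/511)/5 = 900/511 ≈ 1.761 in
Excess rainfall: 13.060 − 1.761 = 11.299 in; P > Ia so Q > 0
Q: (288683/25550)² ÷ (513683/25550) = 83337874489/13124600650 in (≈ 6.350 in)

Q = 83337874489/13124600650 in ≈ 6.350 in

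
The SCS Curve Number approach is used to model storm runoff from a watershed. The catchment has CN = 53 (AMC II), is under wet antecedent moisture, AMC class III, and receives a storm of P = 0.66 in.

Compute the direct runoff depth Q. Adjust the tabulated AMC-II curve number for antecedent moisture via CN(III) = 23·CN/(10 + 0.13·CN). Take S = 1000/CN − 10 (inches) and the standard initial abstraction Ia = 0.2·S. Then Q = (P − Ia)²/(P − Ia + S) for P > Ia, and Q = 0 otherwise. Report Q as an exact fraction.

Adjust CN=53 to AMC III: 23·53/(10 + 0.13·53) → 1219 ÷ (1689/100) = 121900/1689 ≈ 72.173
Retention S: 1000/CN − 10 with CN=72.173 → S = 4700/1219 ≈ 3.856 in
Initial abstraction Ia = S/5 = (4700/1219)/5 = 940/1219 ≈ 0.771 in
P = 0.660 ≤ Ia = 0.771 in: entire storm abstracted, Q = 0.

Q = 0 in ≈ 0.000 in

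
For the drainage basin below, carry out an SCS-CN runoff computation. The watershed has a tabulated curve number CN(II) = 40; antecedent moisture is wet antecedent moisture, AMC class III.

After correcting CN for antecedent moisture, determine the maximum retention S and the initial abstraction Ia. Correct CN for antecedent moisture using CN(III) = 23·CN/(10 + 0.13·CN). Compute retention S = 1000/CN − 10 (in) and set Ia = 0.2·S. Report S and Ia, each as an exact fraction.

Wet (AMC III): CN(III) = 23·40/(10 + 0.13·40) = 920/(76/5) = 1150/19 ≈ 60.526
Retention S: 1000/CN − 10 with CN=60.526 → S = 150/23 ≈ 6.522 in
Ia = 0.2·(150/23) = 30/23 in ≈ 1.304 in

S = 150/23 in ≈ 6.522 in; Ia = 30/23 in ≈ 1.304 in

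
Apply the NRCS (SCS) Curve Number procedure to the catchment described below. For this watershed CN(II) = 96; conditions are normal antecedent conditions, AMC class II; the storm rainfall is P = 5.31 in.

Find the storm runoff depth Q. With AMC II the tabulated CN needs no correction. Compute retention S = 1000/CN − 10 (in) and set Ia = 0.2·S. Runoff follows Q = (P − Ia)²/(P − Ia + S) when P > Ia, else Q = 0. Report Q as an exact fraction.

CN(II) = 96; AMC II needs no correction.
Max retention: S = 1000/96 − 10 = 5/12 in (≈ 0.417 in)
Ia = 0.2S: 0.2·0.417 = 0.083 in (exactly 1/12)
P − Ia = 5.310 − 0.083 = 392/75 ≈ 5.227 in (> 0, runoff occurs)
Runoff Q = (P−Ia)²/(P−Ia+S) = (5.227)²/(5.227+0.417) = 614656/126975 ≈ 4.841 in

Q = 614656/126975 in ≈ 4.841 in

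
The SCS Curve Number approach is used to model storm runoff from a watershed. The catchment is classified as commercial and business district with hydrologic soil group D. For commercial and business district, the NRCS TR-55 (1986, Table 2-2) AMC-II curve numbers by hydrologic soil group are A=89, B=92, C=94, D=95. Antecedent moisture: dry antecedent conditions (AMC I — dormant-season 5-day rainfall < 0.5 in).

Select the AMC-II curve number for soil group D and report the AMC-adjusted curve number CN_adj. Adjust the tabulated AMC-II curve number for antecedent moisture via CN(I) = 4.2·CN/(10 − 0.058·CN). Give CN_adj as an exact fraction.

CN_adj = 39900/449 ≈ 88.864

NRCS table: commercial and business district, soil group D → CN(II) = 95
Dry (AMC I): CN(I) = 4.2·95/(10 − 0.058·95) = 399/(449/100) = 39900/449 ≈ 88.864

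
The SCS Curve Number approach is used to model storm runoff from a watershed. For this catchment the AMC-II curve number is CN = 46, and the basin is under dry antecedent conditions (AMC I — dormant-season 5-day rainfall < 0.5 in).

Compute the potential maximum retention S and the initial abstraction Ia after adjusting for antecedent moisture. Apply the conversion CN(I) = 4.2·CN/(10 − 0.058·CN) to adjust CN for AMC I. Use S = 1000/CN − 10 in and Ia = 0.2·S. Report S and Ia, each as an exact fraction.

S = 4500/161 in ≈ 27.950 in; Ia = 900/161 in ≈ 5.590 in

Dry (AMC I): CN(I) = 4.2·46/(10 − 0.058·46) = (966/5)/(1833/250) = 16100/611 ≈ 26.350
Max retention: S = 1000/(16100/611) − 10 = 4500/161 in (≈ 27.950 in)
Initial abstraction Ia = S/5 = (4500/161)/5 = 900/161 ≈ 5.590 in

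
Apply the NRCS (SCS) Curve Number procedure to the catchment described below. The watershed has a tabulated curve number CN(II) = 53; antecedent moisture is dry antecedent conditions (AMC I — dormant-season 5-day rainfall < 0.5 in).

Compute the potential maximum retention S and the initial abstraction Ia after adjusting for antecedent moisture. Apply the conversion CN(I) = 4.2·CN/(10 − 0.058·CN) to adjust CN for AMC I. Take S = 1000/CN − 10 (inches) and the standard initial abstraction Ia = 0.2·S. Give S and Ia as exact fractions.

S = 23500/1113 in ≈ 21.114 in; Ia = 4700/1113 in ≈ 4.223 in

Dry (AMC I): CN(I) = 4.2·53/(10 − 0.058·53) = (1113/5)/(3463/500) = 111300/3463 ≈ 32.140
Max retention: S = 1000/(111300/3463) − 10 = 23500/1113 in (≈ 21.114 in)
Initial abstraction Ia = S/5 = (23500/1113)/5 = 4700/1113 ≈ 4.223 in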